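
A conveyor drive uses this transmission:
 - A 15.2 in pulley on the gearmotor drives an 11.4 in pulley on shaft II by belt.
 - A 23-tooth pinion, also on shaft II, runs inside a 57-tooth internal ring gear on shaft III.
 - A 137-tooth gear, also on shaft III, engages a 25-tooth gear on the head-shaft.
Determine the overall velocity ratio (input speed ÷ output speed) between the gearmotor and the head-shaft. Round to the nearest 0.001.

Each stage contributes driven/driver: belt 11.4/15.2 = 0.75, internal gear 57/23 = 2.4783, gear mesh 25/137 = 0.18248.
Overall: 0.75 × 2.4783 × 0.18248 = 0.33918.

0.339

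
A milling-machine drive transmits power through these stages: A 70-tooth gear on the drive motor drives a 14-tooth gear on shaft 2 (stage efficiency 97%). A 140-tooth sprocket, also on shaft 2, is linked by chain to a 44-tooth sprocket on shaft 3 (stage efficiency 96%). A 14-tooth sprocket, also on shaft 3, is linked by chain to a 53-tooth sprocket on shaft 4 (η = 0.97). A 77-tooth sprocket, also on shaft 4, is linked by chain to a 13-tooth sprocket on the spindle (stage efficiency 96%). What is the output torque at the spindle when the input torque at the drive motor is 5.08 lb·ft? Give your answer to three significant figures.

0.177 lb·ft

After the gear mesh (14/70): 5.08 × 0.2 × 0.97 = 0.98552 lb·ft
After the chain (44/140): 0.98552 × 0.31429 × 0.96 = 0.29735 lb·ft
After the chain (53/14): 0.29735 × 3.7857 × 0.97 = 1.0919 lb·ft
After the chain (13/77): 1.0919 × 0.16883 × 0.96 = 0.17697 lb·ft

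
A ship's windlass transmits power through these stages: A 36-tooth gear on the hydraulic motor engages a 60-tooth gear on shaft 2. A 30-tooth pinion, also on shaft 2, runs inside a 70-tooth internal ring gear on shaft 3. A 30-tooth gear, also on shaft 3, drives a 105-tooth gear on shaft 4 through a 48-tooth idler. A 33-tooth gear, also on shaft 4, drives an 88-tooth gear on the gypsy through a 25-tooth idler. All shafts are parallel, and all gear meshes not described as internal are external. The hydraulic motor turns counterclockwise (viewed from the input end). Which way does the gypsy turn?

clockwise

the hydraulic motor → shaft 2: external mesh, 1 reversal → CW.
shaft 2 → shaft 3: internal mesh, same direction → CW.
shaft 3 → shaft 4: driver → idler → driven is 2 external meshes, 2 reversals → CW.
shaft 4 → the gypsy: driver → idler → driven is 2 external meshes, 2 reversals → CW.
5 reversals in total — an odd number — so the gypsy turns opposite to the hydraulic motor.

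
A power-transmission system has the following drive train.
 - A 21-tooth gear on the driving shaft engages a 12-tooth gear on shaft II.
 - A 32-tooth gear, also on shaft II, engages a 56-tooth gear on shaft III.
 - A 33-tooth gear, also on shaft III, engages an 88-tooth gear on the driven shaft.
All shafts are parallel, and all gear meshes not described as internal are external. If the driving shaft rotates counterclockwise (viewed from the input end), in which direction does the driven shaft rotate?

the driving shaft → shaft II: external mesh, 1 reversal → CW.
shaft II → shaft III: external mesh, 1 reversal → CCW.
shaft III → the driven shaft: external mesh, 1 reversal → CW.
3 reversals in total — an odd number — so the driven shaft turns opposite to the driving shaft.

clockwise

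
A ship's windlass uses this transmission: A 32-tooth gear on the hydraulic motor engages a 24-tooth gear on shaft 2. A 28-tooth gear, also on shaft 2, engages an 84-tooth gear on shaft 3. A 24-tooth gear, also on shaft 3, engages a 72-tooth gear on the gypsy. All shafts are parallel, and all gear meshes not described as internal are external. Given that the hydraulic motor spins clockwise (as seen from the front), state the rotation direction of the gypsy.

anticlockwise

the hydraulic motor → shaft 2: external mesh, 1 reversal → CCW.
shaft 2 → shaft 3: external mesh, 1 reversal → CW.
shaft 3 → the gypsy: external mesh, 1 reversal → CCW.
3 reversals in total — an odd number — so the gypsy turns opposite to the hydraulic motor.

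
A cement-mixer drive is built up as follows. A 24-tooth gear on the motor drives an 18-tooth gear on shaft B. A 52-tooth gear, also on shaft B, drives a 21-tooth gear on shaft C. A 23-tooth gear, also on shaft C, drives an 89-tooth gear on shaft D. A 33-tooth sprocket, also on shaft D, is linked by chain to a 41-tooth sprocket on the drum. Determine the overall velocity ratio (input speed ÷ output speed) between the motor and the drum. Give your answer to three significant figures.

1.46

Each stage contributes driven/driver: gear mesh 18/24 = 0.75, gear mesh 21/52 = 0.40385, gear mesh 89/23 = 3.8696, chain 41/33 = 1.2424.
Overall: 0.75 × 0.40385 × 3.8696 × 1.2424 = 1.4562.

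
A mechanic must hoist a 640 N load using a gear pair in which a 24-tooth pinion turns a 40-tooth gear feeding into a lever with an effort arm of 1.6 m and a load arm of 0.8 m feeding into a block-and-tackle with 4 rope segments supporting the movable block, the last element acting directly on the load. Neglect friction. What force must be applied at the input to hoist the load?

48 N

Gear pair MA = 40/24 = 1.6667.
Lever MA = effort arm / load arm = 1.6/0.8 = 2.
Block-and-tackle MA = number of supporting rope parts = 4.
Combined ideal MA = 1.6667 × 2 × 4 = 13.333.
Effort = load / MA = 640 / 13.333 = 48 N.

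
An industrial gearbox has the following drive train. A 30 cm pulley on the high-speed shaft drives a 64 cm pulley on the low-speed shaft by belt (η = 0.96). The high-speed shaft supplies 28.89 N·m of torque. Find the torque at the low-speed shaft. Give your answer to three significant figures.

After the belt (64/30): 28.89 × 2.1333 × 0.96 = 59.167 N·m

59.2 N·m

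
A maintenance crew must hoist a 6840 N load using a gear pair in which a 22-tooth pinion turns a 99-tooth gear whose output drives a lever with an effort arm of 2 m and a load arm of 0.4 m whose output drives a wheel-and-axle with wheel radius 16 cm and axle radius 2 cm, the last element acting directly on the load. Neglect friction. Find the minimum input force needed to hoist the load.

Gear pair MA = 99/22 = 4.5.
Lever MA = effort arm / load arm = 2/0.4 = 5.
Wheel-and-axle MA = R/r = 16/2 = 8.
Combined ideal MA = 4.5 × 5 × 8 = 180.
Effort = load / MA = 6840 / 180 = 38 N.

38 N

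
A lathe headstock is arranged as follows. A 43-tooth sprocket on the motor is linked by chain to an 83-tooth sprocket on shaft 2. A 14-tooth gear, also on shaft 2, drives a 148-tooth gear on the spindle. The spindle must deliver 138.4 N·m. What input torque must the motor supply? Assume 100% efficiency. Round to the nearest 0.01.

Overall ratio R = 1.9302 × 10.571 = 20.405.
Input torque = output torque / R = 138.4 / 20.405 = 6.7825 N·m.

6.78 N·m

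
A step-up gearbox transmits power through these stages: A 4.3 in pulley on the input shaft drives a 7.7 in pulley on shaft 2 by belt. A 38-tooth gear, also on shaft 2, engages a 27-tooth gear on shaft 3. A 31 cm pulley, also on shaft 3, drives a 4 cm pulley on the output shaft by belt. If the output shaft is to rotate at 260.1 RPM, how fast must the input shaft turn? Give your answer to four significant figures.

Overall ratio R = 1.7907 × 0.71053 × 0.12903 = 0.16417.
Required input speed = output speed × R = 260.1 × 0.16417 = 42.701 RPM.

42.70 RPM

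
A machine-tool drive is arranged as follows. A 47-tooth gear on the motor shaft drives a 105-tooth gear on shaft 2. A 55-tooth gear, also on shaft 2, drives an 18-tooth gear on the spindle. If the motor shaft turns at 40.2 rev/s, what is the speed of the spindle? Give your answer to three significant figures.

55.0 rev/s

gear mesh 105/47 = 2.234 → 40.2/2.234 = 17.994 rev/s
gear mesh 18/55 = 0.32727 → 17.994/0.32727 = 54.983 rev/s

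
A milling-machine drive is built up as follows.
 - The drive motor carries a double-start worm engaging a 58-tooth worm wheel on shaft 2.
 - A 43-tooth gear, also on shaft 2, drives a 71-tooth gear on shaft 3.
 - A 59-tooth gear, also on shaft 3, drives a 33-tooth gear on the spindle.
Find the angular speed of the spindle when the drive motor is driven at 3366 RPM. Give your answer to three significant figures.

126 RPM

Worm: ratio = 58/2 = 29, so shaft 2 turns at 3366 / 29 = 116.07 RPM.
Gear mesh: ratio = 71/43 = 1.6512, so shaft 3 turns at 116.07 / 1.6512 = 70.295 RPM.
Gear mesh: ratio = 33/59 = 0.55932, so the spindle turns at 70.295 / 0.55932 = 125.68 RPM.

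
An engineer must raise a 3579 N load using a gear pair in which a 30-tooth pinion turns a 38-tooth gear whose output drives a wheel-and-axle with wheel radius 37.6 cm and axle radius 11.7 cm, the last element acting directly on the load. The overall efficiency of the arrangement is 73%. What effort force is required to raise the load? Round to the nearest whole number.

1204 N

Gear pair MA = 38/30 = 1.2667.
Wheel-and-axle MA = R/r = 37.6/11.7 = 3.2137.
Combined ideal MA = 1.2667 × 3.2137 = 4.0707.
Actual MA = 4.0707 × 0.73 = 2.9716.
Effort = load / actual MA = 3579 / 2.9716 = 1204.4 N.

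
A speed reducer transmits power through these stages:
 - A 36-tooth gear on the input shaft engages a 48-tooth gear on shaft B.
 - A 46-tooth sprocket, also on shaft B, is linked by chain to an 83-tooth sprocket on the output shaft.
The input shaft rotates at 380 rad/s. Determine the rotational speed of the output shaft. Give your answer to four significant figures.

the input shaft → shaft B (gear mesh, 48/36): 380 ÷ 1.3333 = 285 rad/s
shaft B → the output shaft (chain, 83/46): 285 ÷ 1.8043 = 157.95 rad/s

158.0 rad/s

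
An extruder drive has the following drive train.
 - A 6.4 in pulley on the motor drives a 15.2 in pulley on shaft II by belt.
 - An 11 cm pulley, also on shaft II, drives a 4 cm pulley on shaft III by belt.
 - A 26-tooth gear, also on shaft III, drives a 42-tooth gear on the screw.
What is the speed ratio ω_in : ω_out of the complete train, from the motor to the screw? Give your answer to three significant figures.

Each stage contributes driven/driver: belt 15.2/6.4 = 2.375, belt 4/11 = 0.36364, gear mesh 42/26 = 1.6154.
Overall: 2.375 × 0.36364 × 1.6154 = 1.3951.

1.40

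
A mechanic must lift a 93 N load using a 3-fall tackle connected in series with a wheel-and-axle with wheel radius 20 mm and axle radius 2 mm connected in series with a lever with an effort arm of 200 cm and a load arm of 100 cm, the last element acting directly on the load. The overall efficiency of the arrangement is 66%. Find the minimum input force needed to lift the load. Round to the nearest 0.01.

Block-and-tackle MA = number of supporting rope parts = 3.
Wheel-and-axle MA = R/r = 20/2 = 10.
Lever MA = effort arm / load arm = 200/100 = 2.
Combined ideal MA = 3 × 10 × 2 = 60.
Actual MA = 60 × 0.66 = 39.6.
Effort = load / actual MA = 93 / 39.6 = 2.3485 N.

2.35 N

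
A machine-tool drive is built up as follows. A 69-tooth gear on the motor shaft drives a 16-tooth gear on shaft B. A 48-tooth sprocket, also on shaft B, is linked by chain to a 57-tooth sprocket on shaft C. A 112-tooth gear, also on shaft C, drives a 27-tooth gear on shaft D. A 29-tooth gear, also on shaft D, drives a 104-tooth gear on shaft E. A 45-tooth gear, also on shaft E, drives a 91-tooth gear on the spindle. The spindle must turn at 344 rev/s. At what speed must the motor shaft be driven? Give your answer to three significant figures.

166 rev/s

Overall ratio R = 0.23188 × 1.1875 × 0.24107 × 3.5862 × 2.0222 = 0.48141.
Required input speed = output speed × R = 344 × 0.48141 = 165.6 rev/s.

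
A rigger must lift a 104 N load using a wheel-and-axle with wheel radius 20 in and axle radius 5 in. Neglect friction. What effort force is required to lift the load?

26 N

Wheel-and-axle MA = R/r = 20/5 = 4.
Effort = load / MA = 104 / 4 = 26 N.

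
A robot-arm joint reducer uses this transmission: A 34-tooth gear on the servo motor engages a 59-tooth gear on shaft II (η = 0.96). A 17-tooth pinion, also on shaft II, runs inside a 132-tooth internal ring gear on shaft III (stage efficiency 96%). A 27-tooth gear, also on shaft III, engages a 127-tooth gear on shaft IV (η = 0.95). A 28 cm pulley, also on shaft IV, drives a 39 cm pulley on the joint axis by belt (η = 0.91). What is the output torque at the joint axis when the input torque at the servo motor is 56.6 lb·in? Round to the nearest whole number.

After the gear mesh (59/34): 56.6 × 1.7353 × 0.96 = 94.289 lb·in
After the internal gear (132/17): 94.289 × 7.7647 × 0.96 = 702.84 lb·in
After the gear mesh (127/27): 702.84 × 4.7037 × 0.95 = 3140.7 lb·in
After the belt (39/28): 3140.7 × 1.3929 × 0.91 = 3980.8 lb·in

3981 lb·in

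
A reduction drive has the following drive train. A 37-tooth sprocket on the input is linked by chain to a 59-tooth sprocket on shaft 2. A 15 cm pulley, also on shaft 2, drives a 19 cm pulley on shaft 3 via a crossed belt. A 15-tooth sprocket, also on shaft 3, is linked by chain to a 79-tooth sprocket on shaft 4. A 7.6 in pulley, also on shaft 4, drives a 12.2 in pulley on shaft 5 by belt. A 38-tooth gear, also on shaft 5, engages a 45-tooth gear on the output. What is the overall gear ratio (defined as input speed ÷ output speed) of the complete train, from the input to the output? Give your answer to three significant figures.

20.2

Each stage contributes driven/driver: chain 59/37 = 1.5946, belt 19/15 = 1.2667, chain 79/15 = 5.2667, belt 12.2/7.6 = 1.6053, gear mesh 45/38 = 1.1842.
Overall: 1.5946 × 1.2667 × 5.2667 × 1.6053 × 1.1842 = 20.222.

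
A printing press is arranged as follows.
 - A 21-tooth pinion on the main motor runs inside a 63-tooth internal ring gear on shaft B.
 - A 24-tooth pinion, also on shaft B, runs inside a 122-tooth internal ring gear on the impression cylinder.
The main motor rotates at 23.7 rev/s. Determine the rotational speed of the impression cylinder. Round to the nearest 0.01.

internal gear 63/21 = 3 → 23.7/3 = 7.9 rev/s
internal gear 122/24 = 5.0833 → 7.9/5.0833 = 1.5541 rev/s

1.55 rev/s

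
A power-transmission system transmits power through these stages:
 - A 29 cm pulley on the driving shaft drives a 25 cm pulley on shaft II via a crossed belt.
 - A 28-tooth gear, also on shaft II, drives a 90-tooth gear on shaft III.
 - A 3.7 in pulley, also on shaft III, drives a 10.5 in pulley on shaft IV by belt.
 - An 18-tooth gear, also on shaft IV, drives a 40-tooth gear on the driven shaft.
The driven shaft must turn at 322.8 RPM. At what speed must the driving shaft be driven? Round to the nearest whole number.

5641 RPM

Overall ratio R = 0.86207 × 3.2143 × 2.8378 × 2.2222 = 17.474.
Required input speed = output speed × R = 322.8 × 17.474 = 5640.7 RPM.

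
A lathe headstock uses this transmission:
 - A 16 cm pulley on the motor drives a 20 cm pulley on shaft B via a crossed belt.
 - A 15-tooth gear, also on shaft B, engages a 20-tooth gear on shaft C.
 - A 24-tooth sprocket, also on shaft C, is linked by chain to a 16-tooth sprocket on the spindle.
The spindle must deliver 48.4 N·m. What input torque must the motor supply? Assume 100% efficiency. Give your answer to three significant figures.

43.6 N·m

Overall ratio R = 1.25 × 1.3333 × 0.66667 = 1.1111.
Input torque = output torque / R = 48.4 / 1.1111 = 43.56 N·m.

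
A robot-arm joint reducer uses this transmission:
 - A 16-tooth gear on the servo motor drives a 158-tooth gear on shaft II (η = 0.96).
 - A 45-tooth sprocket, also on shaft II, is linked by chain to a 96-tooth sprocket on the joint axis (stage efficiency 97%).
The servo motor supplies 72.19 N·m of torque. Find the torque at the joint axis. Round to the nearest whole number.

1416 N·m

gear mesh 158/16 = 9.875 → τ = 72.19·9.875·0.96 = 684.36 N·m
chain 96/45 = 2.1333 → τ = 684.36·2.1333·0.97 = 1416.2 N·m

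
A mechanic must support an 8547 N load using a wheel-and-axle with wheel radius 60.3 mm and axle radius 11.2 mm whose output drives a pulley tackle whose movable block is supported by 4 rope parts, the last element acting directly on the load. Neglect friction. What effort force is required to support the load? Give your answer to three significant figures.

Wheel-and-axle MA = R/r = 60.3/11.2 = 5.3839.
Block-and-tackle MA = number of supporting rope parts = 4.
Combined ideal MA = 5.3839 × 4 = 21.536.
Effort = load / MA = 8547 / 21.536 = 396.88 N.

397 N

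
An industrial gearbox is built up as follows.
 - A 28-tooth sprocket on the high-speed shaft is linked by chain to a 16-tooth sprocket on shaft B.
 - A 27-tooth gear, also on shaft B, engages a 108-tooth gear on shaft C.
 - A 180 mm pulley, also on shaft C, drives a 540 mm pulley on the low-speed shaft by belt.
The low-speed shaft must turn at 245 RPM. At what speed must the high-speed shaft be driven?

1680 RPM

Overall ratio R = 0.57143 × 4 × 3 = 6.8571.
Required input speed = output speed × R = 245 × 6.8571 = 1680 RPM.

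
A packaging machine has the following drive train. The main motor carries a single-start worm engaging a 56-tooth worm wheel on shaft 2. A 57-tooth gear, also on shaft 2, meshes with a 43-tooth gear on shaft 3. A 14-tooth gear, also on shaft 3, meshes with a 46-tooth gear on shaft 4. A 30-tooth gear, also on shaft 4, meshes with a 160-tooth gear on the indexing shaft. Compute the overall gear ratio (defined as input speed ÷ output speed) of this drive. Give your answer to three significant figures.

740

Each stage contributes driven/driver: worm 56/1 = 56, gear mesh 43/57 = 0.75439, gear mesh 46/14 = 3.2857, gear mesh 160/30 = 5.3333.
Overall: 56 × 0.75439 × 3.2857 × 5.3333 = 740.3.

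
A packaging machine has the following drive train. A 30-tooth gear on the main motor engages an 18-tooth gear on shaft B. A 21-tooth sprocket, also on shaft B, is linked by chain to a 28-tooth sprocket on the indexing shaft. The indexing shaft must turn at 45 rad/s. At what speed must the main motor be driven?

36 rad/s

Overall ratio R = 0.6 × 1.3333 = 0.8.
Required input speed = output speed × R = 45 × 0.8 = 36 rad/s.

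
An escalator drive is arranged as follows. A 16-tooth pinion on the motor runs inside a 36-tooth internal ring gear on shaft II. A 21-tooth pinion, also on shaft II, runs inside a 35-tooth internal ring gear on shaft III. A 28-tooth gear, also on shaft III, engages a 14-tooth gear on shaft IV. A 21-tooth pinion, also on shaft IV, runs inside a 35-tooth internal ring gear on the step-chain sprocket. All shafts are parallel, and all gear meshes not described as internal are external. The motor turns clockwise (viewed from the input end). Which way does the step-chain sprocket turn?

the motor → shaft II: internal mesh, same direction → CW.
shaft II → shaft III: internal mesh, same direction → CW.
shaft III → shaft IV: external mesh, 1 reversal → CCW.
shaft IV → the step-chain sprocket: internal mesh, same direction → CCW.
1 reversal in total — an odd number — so the step-chain sprocket turns opposite to the motor.

counterclockwise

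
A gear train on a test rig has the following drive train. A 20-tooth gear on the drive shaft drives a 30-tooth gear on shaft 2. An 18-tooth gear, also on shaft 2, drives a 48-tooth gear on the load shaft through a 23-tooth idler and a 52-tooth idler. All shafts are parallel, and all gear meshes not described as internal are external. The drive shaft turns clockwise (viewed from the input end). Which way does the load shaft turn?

clockwise

the drive shaft → shaft 2: external mesh, 1 reversal → CCW.
shaft 2 → the load shaft: driver → idler → idler → driven is 3 external meshes, 3 reversals → CW.
4 reversals in total — an even number — so the load shaft turns the same way as the drive shaft.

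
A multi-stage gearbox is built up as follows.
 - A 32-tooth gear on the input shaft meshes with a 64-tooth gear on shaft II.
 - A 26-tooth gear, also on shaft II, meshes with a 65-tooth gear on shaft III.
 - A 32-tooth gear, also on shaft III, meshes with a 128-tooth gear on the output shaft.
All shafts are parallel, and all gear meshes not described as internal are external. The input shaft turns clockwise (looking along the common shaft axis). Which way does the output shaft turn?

counterclockwise

the input shaft → shaft II: external mesh, 1 reversal → CCW.
shaft II → shaft III: external mesh, 1 reversal → CW.
shaft III → the output shaft: external mesh, 1 reversal → CCW.
3 reversals in total — an odd number — so the output shaft turns opposite to the input shaft.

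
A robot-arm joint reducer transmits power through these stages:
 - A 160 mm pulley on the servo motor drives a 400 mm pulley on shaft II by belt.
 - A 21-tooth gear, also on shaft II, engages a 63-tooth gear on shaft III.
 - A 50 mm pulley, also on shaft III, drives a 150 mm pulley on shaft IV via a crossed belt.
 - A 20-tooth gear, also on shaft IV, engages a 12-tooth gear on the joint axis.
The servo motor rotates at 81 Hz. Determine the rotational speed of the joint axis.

belt 400/160 = 2.5 → 81/2.5 = 32.4 Hz
gear mesh 63/21 = 3 → 32.4/3 = 10.8 Hz
belt 150/50 = 3 → 10.8/3 = 3.6 Hz
gear mesh 12/20 = 0.6 → 3.6/0.6 = 6 Hz

6 Hz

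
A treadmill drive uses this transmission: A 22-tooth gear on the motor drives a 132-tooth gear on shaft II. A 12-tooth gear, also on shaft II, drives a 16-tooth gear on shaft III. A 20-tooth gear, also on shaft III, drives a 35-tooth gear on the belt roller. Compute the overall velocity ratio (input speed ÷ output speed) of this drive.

Each stage contributes driven/driver: gear mesh 132/22 = 6, gear mesh 16/12 = 1.3333, gear mesh 35/20 = 1.75.
Overall: 6 × 1.3333 × 1.75 = 14.

14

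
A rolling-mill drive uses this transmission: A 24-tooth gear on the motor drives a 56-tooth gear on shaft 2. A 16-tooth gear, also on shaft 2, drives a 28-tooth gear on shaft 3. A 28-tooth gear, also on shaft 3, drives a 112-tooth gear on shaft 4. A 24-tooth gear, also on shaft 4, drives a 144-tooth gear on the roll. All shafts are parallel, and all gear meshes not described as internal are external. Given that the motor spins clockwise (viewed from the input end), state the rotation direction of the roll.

the motor → shaft 2: external mesh, 1 reversal → CCW.
shaft 2 → shaft 3: external mesh, 1 reversal → CW.
shaft 3 → shaft 4: external mesh, 1 reversal → CCW.
shaft 4 → the roll: external mesh, 1 reversal → CW.
4 reversals in total — an even number — so the roll turns the same way as the motor.

clockwise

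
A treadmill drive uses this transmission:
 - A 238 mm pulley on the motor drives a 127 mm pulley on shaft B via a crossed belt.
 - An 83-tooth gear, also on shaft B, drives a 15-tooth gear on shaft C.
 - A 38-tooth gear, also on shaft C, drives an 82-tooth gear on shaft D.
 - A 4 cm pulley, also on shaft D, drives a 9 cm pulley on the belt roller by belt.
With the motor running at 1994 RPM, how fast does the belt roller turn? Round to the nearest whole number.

belt 127/238 = 0.53361 → 1994/0.53361 = 3736.8 RPM
gear mesh 15/83 = 0.18072 → 3736.8/0.18072 = 20677 RPM
gear mesh 82/38 = 2.1579 → 20677/2.1579 = 9582 RPM
belt 9/4 = 2.25 → 9582/2.25 = 4258.7 RPM

4259 RPM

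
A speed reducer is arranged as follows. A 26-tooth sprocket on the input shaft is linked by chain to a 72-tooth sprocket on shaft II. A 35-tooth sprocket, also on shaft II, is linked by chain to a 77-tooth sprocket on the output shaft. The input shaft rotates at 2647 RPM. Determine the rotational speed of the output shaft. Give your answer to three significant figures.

Chain: ratio = 72/26 = 2.7692, so shaft II turns at 2647 / 2.7692 = 955.86 RPM.
Chain: ratio = 77/35 = 2.2, so the output shaft turns at 955.86 / 2.2 = 434.48 RPM.

434 RPM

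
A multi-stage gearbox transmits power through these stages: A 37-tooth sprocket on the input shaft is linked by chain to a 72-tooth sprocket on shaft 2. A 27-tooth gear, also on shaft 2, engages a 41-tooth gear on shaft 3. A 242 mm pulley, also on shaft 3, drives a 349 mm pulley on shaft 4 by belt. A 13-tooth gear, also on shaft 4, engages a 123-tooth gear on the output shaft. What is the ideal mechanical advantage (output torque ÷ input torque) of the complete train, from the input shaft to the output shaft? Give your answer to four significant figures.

Each stage contributes driven/driver: chain 72/37 = 1.9459, gear mesh 41/27 = 1.5185, belt 349/242 = 1.4421, gear mesh 123/13 = 9.4615.
Overall: 1.9459 × 1.5185 × 1.4421 × 9.4615 = 40.32.

40.32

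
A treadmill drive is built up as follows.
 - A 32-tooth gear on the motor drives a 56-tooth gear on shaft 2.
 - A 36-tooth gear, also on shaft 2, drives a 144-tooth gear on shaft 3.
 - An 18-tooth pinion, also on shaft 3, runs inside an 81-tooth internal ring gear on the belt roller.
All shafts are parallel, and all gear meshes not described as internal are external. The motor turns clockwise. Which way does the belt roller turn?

clockwise

the motor → shaft 2: external mesh, 1 reversal → CCW.
shaft 2 → shaft 3: external mesh, 1 reversal → CW.
shaft 3 → the belt roller: internal mesh, same direction → CW.
2 reversals in total — an even number — so the belt roller turns the same way as the motor.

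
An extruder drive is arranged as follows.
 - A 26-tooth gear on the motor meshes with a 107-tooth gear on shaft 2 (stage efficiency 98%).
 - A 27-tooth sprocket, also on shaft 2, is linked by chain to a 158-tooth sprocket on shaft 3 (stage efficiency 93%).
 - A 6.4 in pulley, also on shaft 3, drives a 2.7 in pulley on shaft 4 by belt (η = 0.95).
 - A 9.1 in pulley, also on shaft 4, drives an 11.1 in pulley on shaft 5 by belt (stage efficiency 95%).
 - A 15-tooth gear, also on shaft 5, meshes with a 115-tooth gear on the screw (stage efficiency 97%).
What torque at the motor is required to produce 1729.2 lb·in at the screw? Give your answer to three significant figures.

Overall ratio R = 4.1154 × 5.8519 × 0.42188 × 1.2198 × 7.6667 = 95.011; overall efficiency η = 0.98 × 0.93 × 0.95 × 0.95 × 0.97 = 0.7979.
Input torque = output torque / (R × η) = 1729.2 / (95.011 × 0.7979) = 22.811 lb·in.

22.8 lb·in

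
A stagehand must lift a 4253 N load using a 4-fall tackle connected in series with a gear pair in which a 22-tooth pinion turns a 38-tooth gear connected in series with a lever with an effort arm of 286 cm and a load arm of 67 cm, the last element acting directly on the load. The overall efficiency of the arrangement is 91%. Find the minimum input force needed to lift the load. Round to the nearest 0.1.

Block-and-tackle MA = number of supporting rope parts = 4.
Gear pair MA = 38/22 = 1.7273.
Lever MA = effort arm / load arm = 286/67 = 4.2687.
Combined ideal MA = 4 × 1.7273 × 4.2687 = 29.493.
Actual MA = 29.493 × 0.91 = 26.838.
Effort = load / actual MA = 4253 / 26.838 = 158.47 N.

158.5 N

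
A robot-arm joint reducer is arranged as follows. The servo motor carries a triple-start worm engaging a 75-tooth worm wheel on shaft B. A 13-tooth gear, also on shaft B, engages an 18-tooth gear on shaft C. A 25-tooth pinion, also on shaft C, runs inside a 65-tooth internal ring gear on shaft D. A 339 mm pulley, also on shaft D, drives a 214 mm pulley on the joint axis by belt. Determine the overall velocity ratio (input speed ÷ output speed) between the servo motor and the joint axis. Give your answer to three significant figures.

Each stage contributes driven/driver: worm 75/3 = 25, gear mesh 18/13 = 1.3846, internal gear 65/25 = 2.6, belt 214/339 = 0.63127.
Overall: 25 × 1.3846 × 2.6 × 0.63127 = 56.814.

56.8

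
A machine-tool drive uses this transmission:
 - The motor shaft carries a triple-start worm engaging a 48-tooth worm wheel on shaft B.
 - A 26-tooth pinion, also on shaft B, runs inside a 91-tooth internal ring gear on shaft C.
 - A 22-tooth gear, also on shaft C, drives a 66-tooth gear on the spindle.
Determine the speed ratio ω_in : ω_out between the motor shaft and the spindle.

Each stage contributes driven/driver: worm 48/3 = 16, internal gear 91/26 = 3.5, gear mesh 66/22 = 3.
Overall: 16 × 3.5 × 3 = 168.

168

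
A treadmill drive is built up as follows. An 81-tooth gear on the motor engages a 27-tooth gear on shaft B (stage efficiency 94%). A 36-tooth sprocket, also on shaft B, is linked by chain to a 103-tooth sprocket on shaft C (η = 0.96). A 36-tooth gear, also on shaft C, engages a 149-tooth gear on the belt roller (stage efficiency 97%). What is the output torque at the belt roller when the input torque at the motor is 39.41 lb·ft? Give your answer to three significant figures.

After the gear mesh (27/81): 39.41 × 0.33333 × 0.94 = 12.348 lb·ft
After the chain (103/36): 12.348 × 2.8611 × 0.96 = 33.917 lb·ft
After the gear mesh (149/36): 33.917 × 4.1389 × 0.97 = 136.17 lb·ft

136 lb·ft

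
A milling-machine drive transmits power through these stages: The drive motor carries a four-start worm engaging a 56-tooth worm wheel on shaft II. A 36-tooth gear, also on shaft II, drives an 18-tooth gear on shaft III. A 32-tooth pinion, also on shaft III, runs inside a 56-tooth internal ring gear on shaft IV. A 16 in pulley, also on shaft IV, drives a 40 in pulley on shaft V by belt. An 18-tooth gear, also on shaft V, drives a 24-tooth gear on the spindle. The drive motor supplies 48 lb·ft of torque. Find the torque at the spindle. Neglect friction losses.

1960 lb·ft

After the worm (56/4): 48 × 14 = 672 lb·ft
After the gear mesh (18/36): 672 × 0.5 = 336 lb·ft
After the internal gear (56/32): 336 × 1.75 = 588 lb·ft
After the belt (40/16): 588 × 2.5 = 1470 lb·ft
After the gear mesh (24/18): 1470 × 1.3333 = 1960 lb·ft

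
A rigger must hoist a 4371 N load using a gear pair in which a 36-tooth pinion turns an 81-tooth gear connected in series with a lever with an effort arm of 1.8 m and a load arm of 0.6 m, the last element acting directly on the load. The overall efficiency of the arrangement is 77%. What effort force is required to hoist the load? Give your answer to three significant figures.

Gear pair MA = 81/36 = 2.25.
Lever MA = effort arm / load arm = 1.8/0.6 = 3.
Combined ideal MA = 2.25 × 3 = 6.75.
Actual MA = 6.75 × 0.77 = 5.1975.
Effort = load / actual MA = 4371 / 5.1975 = 840.98 N.

841 N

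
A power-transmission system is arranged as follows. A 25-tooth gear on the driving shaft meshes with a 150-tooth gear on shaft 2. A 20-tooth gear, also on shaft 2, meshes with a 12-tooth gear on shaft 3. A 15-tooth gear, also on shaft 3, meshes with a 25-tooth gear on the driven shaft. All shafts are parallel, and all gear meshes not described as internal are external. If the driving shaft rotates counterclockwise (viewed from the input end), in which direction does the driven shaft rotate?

clockwise

the driving shaft → shaft 2: external mesh, 1 reversal → CW.
shaft 2 → shaft 3: external mesh, 1 reversal → CCW.
shaft 3 → the driven shaft: external mesh, 1 reversal → CW.
3 reversals in total — an odd number — so the driven shaft turns opposite to the driving shaft.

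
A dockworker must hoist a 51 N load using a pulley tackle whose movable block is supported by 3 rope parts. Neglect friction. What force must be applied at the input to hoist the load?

17 N

Block-and-tackle MA = number of supporting rope parts = 3.
Effort = load / MA = 51 / 3 = 17 N.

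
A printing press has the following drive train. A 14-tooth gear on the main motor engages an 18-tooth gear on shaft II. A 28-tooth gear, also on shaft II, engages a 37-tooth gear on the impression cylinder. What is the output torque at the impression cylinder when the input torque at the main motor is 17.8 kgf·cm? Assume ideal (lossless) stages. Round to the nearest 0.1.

30.2 kgf·cm

After the gear mesh (18/14): 17.8 × 1.2857 = 22.886 kgf·cm
After the gear mesh (37/28): 22.886 × 1.3214 = 30.242 kgf·cm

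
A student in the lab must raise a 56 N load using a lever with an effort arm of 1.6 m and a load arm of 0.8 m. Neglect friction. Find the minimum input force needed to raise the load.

Lever MA = effort arm / load arm = 1.6/0.8 = 2.
Effort = load / MA = 56 / 2 = 28 N.

28 N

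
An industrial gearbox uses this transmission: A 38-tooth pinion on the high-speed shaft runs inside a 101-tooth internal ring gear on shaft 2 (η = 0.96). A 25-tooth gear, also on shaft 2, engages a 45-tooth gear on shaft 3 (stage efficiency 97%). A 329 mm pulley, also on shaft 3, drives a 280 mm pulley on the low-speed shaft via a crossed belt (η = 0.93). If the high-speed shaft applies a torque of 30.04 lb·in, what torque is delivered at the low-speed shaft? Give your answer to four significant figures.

internal gear 101/38 = 2.6579 → τ = 30.04·2.6579·0.96 = 76.649 lb·in
gear mesh 45/25 = 1.8 → τ = 76.649·1.8·0.97 = 133.83 lb·in
belt 280/329 = 0.85106 → τ = 133.83·0.85106·0.93 = 105.92 lb·in

105.9 lb·in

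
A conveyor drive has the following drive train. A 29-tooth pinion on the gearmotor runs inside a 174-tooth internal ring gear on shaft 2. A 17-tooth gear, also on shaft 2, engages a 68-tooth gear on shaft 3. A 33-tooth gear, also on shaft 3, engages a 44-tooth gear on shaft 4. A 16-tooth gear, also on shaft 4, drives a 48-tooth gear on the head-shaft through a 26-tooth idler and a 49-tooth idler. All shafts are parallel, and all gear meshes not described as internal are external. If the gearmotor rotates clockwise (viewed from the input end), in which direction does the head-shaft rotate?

the gearmotor → shaft 2: internal mesh, same direction → CW.
shaft 2 → shaft 3: external mesh, 1 reversal → CCW.
shaft 3 → shaft 4: external mesh, 1 reversal → CW.
shaft 4 → the head-shaft: driver → idler → idler → driven is 3 external meshes, 3 reversals → CCW.
5 reversals in total — an odd number — so the head-shaft turns opposite to the gearmotor.

counterclockwise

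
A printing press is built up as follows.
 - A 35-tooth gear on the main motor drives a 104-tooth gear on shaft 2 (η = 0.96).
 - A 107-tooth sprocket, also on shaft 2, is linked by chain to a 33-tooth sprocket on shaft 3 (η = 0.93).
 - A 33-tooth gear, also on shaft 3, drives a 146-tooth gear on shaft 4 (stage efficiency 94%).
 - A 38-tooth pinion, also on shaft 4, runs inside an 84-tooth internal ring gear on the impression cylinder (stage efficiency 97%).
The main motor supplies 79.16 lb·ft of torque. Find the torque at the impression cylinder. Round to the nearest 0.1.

After the gear mesh (104/35): 79.16 × 2.9714 × 0.96 = 225.81 lb·ft
After the chain (33/107): 225.81 × 0.30841 × 0.93 = 64.767 lb·ft
After the gear mesh (146/33): 64.767 × 4.4242 × 0.94 = 269.35 lb·ft
After the internal gear (84/38): 269.35 × 2.2105 × 0.97 = 577.55 lb·ft

577.6 lb·ft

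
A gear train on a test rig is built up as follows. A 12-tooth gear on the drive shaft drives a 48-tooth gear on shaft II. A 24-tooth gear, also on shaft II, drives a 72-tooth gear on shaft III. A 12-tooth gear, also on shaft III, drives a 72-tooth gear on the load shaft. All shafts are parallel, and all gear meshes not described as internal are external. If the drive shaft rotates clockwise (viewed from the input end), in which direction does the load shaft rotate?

anticlockwise

the drive shaft → shaft II: external mesh, 1 reversal → CCW.
shaft II → shaft III: external mesh, 1 reversal → CW.
shaft III → the load shaft: external mesh, 1 reversal → CCW.
3 reversals in total — an odd number — so the load shaft turns opposite to the drive shaft.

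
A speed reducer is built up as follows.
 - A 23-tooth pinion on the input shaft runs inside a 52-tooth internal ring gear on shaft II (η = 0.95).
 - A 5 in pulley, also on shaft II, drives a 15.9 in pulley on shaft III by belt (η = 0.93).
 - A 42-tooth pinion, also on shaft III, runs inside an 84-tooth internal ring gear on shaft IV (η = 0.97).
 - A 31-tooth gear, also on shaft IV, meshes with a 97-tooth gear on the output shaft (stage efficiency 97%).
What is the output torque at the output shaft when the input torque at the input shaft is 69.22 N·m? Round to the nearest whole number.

Internal gear: ratio = 52/23 = 2.2609; torque at shaft II = 69.22 × 2.2609 × 0.95 = 148.67 N·m.
Belt: ratio = 15.9/5 = 3.18; torque at shaft III = 148.67 × 3.18 × 0.93 = 439.68 N·m.
Internal gear: ratio = 84/42 = 2; torque at shaft IV = 439.68 × 2 × 0.97 = 852.99 N·m.
Gear mesh: ratio = 97/31 = 3.129; torque at the output shaft = 852.99 × 3.129 × 0.97 = 2589 N·m.

2589 N·m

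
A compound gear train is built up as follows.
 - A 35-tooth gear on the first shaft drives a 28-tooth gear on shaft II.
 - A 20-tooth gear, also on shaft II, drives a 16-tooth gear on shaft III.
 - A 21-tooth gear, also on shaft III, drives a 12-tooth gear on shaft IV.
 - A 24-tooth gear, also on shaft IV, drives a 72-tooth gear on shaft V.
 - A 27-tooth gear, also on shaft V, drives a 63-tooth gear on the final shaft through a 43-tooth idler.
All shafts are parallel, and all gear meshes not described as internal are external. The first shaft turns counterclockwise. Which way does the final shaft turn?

the first shaft → shaft II: external mesh, 1 reversal → CW.
shaft II → shaft III: external mesh, 1 reversal → CCW.
shaft III → shaft IV: external mesh, 1 reversal → CW.
shaft IV → shaft V: external mesh, 1 reversal → CCW.
shaft V → the final shaft: driver → idler → driven is 2 external meshes, 2 reversals → CCW.
6 reversals in total — an even number — so the final shaft turns the same way as the first shaft.

counterclockwise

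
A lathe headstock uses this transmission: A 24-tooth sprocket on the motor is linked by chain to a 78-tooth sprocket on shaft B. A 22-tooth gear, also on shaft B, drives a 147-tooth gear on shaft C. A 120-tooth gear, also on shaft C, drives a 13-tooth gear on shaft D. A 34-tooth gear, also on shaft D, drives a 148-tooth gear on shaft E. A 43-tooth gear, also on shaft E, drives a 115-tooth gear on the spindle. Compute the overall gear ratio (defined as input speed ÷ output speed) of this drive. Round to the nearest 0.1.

Each stage contributes driven/driver: chain 78/24 = 3.25, gear mesh 147/22 = 6.6818, gear mesh 13/120 = 0.10833, gear mesh 148/34 = 4.3529, gear mesh 115/43 = 2.6744.
Overall: 3.25 × 6.6818 × 0.10833 × 4.3529 × 2.6744 = 27.387.

27.4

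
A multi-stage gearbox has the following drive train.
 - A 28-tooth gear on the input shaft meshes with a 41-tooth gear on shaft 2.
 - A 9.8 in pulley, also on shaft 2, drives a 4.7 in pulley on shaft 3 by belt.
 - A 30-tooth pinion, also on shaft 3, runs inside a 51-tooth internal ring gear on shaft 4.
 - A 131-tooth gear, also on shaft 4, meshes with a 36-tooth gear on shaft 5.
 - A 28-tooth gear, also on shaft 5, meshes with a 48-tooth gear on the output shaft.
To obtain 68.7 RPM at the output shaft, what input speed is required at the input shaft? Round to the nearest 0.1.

Overall ratio R = 1.4643 × 0.47959 × 1.7 × 0.27481 × 1.7143 = 0.56242.
Required input speed = output speed × R = 68.7 × 0.56242 = 38.638 RPM.

38.6 RPM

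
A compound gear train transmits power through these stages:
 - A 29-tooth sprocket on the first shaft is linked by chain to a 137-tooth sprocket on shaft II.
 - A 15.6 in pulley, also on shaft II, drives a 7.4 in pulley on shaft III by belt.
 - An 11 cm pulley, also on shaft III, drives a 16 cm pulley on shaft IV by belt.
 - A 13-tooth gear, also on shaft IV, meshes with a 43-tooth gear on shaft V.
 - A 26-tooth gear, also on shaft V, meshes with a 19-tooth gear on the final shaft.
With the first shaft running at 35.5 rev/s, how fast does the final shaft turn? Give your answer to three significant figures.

4.51 rev/s

chain 137/29 = 4.7241 → 35.5/4.7241 = 7.5146 rev/s
belt 7.4/15.6 = 0.47436 → 7.5146/0.47436 = 15.842 rev/s
belt 16/11 = 1.4545 → 15.842/1.4545 = 10.891 rev/s
gear mesh 43/13 = 3.3077 → 10.891/3.3077 = 3.2927 rev/s
gear mesh 19/26 = 0.73077 → 3.2927/0.73077 = 4.5057 rev/s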